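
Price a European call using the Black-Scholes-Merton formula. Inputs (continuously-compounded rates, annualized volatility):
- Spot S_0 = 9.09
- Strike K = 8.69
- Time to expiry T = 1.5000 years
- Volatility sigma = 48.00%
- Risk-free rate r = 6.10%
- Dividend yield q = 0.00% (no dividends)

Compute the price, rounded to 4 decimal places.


d1 = (ln(S/K) + (r - q + 0.5*sigma^2) * T) / (sigma * sqrt(T)) = 0.52613333
d2 = d1 - sigma * sqrt(T) = -0.06174420
exp(-rT) = 0.91256132; exp(-qT) = 1.00000000
C = S_0 * exp(-qT) * N(d1) - K * exp(-rT) * N(d2)
N(d1) = 0.70060222; N(d2) = 0.47538327
C = 9.0900 * 1.00000000 * 0.70060222 - 8.6900 * 0.91256132 * 0.47538327 = 2.5986

Answer: Price = 2.5986


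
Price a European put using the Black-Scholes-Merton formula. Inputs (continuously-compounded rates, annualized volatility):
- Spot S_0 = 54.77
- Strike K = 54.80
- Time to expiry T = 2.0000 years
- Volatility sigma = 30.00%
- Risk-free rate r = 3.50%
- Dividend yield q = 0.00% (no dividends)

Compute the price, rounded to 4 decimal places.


Answer: Price = 7.1721

Derivation:
d1 = (ln(S/K) + (r - q + 0.5*sigma^2) * T) / (sigma * sqrt(T)) = 0.37583292
d2 = d1 - sigma * sqrt(T) = -0.04843115
exp(-rT) = 0.93239382; exp(-qT) = 1.00000000
P = K * exp(-rT) * N(-d2) - S_0 * exp(-qT) * N(-d1)
N(-d1) = 0.35352056; N(-d2) = 0.51931368
P = 54.8000 * 0.93239382 * 0.51931368 - 54.7700 * 1.00000000 * 0.35352056 = 7.1721


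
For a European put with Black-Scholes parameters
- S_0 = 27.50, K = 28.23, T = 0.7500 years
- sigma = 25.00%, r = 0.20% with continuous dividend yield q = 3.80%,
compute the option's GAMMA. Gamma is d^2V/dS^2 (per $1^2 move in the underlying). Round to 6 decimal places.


Answer: Gamma = 0.064510

Derivation:
d1 = -0.1374635777; d2 = -0.3539699286
phi(d1) = 0.3951907771; exp(-qT) = 0.9719022941; exp(-rT) = 0.9985011244
Gamma = exp(-qT) * phi(d1) / (S * sigma * sqrt(T)) = 0.9719022941 * 0.3951907771 / (27.5000 * 0.2500 * 0.8660254038) = 0.064510


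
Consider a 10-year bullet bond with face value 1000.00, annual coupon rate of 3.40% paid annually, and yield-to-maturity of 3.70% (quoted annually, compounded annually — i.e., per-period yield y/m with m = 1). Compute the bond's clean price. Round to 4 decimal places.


Answer: Price = 975.2998

Derivation:
Coupon per period c = face * coupon_rate / m = 34.000000
Periods per year m = 1; per-period yield y/m = 0.037000
Number of cashflows N = 10
Cashflows (t years, CF_t, discount factor 1/(1+y/m)^(m*t), PV):
  t = 1.0000: CF_t = 34.000000, DF = 0.964320, PV = 32.786885
  t = 2.0000: CF_t = 34.000000, DF = 0.929913, PV = 31.617054
  t = 3.0000: CF_t = 34.000000, DF = 0.896734, PV = 30.488963
  t = 4.0000: CF_t = 34.000000, DF = 0.864739, PV = 29.401121
  t = 5.0000: CF_t = 34.000000, DF = 0.833885, PV = 28.352094
  t = 6.0000: CF_t = 34.000000, DF = 0.804132, PV = 27.340495
  t = 7.0000: CF_t = 34.000000, DF = 0.775441, PV = 26.364991
  t = 8.0000: CF_t = 34.000000, DF = 0.747773, PV = 25.424292
  t = 9.0000: CF_t = 34.000000, DF = 0.721093, PV = 24.517157
  t = 10.0000: CF_t = 1034.000000, DF = 0.695364, PV = 719.006762
Price P = sum_t PV_t = 975.299814


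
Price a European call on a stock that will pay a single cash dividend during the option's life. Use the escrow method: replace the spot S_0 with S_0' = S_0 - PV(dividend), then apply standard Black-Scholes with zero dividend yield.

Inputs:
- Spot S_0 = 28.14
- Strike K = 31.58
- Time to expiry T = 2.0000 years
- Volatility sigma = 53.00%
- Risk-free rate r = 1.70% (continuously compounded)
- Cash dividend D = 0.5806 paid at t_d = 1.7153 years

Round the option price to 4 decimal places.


Answer: Price = 7.0875

Derivation:
PV(D) = D * exp(-r * t_d) = 0.5806 * 0.97126095 = 0.56391411
S_0' = S_0 - PV(D) = 28.1400 - 0.56391411 = 27.57608589
d1 = (ln(S_0'/K) + (r + sigma^2/2)*T) / (sigma*sqrt(T)) = 0.23924883
d2 = d1 - sigma*sqrt(T) = -0.51028436
exp(-rT) = 0.96657150
N(d1) = 0.59454368; N(d2) = 0.30492613
C = S_0' * N(d1) - K * exp(-rT) * N(d2) = 27.57608589 * 0.59454368 - 31.5800 * 0.96657150 * 0.30492613 = 7.0875


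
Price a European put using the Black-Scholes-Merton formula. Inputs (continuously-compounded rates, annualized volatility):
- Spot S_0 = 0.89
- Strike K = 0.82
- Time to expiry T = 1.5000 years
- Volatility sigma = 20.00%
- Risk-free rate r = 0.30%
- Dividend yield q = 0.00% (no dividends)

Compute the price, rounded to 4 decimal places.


d1 = (ln(S/K) + (r - q + 0.5*sigma^2) * T) / (sigma * sqrt(T)) = 0.47527091
d2 = d1 - sigma * sqrt(T) = 0.23032194
exp(-rT) = 0.99551011; exp(-qT) = 1.00000000
P = K * exp(-rT) * N(-d2) - S_0 * exp(-qT) * N(-d1)
N(-d1) = 0.31729694; N(-d2) = 0.40892081
P = 0.8200 * 0.99551011 * 0.40892081 - 0.8900 * 1.00000000 * 0.31729694 = 0.0514

Answer: Price = 0.0514


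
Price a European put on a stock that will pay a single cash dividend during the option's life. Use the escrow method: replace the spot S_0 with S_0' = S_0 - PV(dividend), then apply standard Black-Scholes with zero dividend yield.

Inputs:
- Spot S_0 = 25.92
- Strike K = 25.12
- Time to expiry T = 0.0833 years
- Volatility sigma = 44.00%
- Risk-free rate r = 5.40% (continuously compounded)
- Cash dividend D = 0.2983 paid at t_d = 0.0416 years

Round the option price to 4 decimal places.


PV(D) = D * exp(-r * t_d) = 0.2983 * 0.99775612 = 0.29763065
S_0' = S_0 - PV(D) = 25.9200 - 0.29763065 = 25.62236935
d1 = (ln(S_0'/K) + (r + sigma^2/2)*T) / (sigma*sqrt(T)) = 0.25484408
d2 = d1 - sigma*sqrt(T) = 0.12785243
exp(-rT) = 0.99551190
N(-d1) = 0.39942176; N(-d2) = 0.44913288
P = K * exp(-rT) * N(-d2) - S_0' * N(-d1) = 25.1200 * 0.99551190 * 0.44913288 - 25.62236935 * 0.39942176 = 0.9975

Answer: Price = 0.9975


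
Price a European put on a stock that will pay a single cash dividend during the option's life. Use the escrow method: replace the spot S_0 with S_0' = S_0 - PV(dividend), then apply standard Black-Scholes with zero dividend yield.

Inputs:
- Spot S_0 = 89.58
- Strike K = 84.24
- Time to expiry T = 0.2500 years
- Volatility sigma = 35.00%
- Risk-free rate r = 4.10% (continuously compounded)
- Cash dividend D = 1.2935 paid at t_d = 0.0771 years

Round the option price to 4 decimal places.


PV(D) = D * exp(-r * t_d) = 1.2935 * 0.99684389 = 1.28941757
S_0' = S_0 - PV(D) = 89.5800 - 1.28941757 = 88.29058243
d1 = (ln(S_0'/K) + (r + sigma^2/2)*T) / (sigma*sqrt(T)) = 0.41443474
d2 = d1 - sigma*sqrt(T) = 0.23943474
exp(-rT) = 0.98980235
N(-d1) = 0.33927787; N(-d2) = 0.40538425
P = K * exp(-rT) * N(-d2) - S_0' * N(-d1) = 84.2400 * 0.98980235 * 0.40538425 - 88.29058243 * 0.33927787 = 3.8463

Answer: Price = 3.8463


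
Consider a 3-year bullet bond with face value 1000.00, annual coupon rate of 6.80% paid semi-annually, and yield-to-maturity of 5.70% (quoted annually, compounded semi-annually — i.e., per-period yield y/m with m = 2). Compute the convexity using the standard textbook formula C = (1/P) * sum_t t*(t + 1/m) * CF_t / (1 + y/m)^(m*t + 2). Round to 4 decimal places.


Coupon per period c = face * coupon_rate / m = 34.000000
Periods per year m = 2; per-period yield y/m = 0.028500
Number of cashflows N = 6
Cashflows (t years, CF_t, discount factor 1/(1+y/m)^(m*t), PV):
  t = 0.5000: CF_t = 34.000000, DF = 0.972290, PV = 33.057851
  t = 1.0000: CF_t = 34.000000, DF = 0.945347, PV = 32.141810
  t = 1.5000: CF_t = 34.000000, DF = 0.919152, PV = 31.251152
  t = 2.0000: CF_t = 34.000000, DF = 0.893682, PV = 30.385174
  t = 2.5000: CF_t = 34.000000, DF = 0.868917, PV = 29.543193
  t = 3.0000: CF_t = 1034.000000, DF = 0.844840, PV = 873.564069
Price P = sum_t PV_t = 1029.943250
Convexity numerator sum_t t*(t + 1/m) * CF_t / (1+y/m)^(m*t + 2):
  t = 0.5000: term = 15.625576
  t = 1.0000: term = 45.577762
  t = 1.5000: term = 88.629580
  t = 2.0000: term = 143.622719
  t = 2.5000: term = 209.464345
  t = 3.0000: term = 8671.125453
Convexity = (1/P) * sum = 9174.045435 / 1029.943250 = 8.907331

Answer: Convexity = 8.9073


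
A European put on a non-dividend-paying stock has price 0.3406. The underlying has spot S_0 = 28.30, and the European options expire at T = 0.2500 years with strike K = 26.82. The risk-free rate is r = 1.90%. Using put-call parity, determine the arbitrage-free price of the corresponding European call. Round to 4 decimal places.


Put-call parity: C - P = S_0 * exp(-qT) - K * exp(-rT).
S_0 * exp(-qT) = 28.3000 * 1.00000000 = 28.30000000
K * exp(-rT) = 26.8200 * 0.99526126 = 26.69290708
C = P + S*exp(-qT) - K*exp(-rT)
C = 0.3406 + 28.30000000 - 26.69290708 = 1.9477

Answer: Call price = 1.9477


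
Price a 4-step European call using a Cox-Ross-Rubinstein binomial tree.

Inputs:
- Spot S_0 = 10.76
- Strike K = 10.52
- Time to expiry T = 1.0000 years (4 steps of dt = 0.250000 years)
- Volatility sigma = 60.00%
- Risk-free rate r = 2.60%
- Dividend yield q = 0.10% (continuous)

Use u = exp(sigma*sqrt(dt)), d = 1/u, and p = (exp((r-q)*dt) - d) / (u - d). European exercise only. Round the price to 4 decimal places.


dt = T/N = 0.250000
u = exp(sigma*sqrt(dt)) = 1.349859; d = 1/u = 0.740818
p = (exp((r-q)*dt) - d) / (u - d) = 0.435852
Discount per step: exp(-r*dt) = 0.993521
Stock lattice S(k, i) with i counting down-moves:
  k=0: S(0,0) = 10.7600
  k=1: S(1,0) = 14.5245; S(1,1) = 7.9712
  k=2: S(2,0) = 19.6060; S(2,1) = 10.7600; S(2,2) = 5.9052
  k=3: S(3,0) = 26.4653; S(3,1) = 14.5245; S(3,2) = 7.9712; S(3,3) = 4.3747
  k=4: S(4,0) = 35.7245; S(4,1) = 19.6060; S(4,2) = 10.7600; S(4,3) = 5.9052; S(4,4) = 3.2408
Terminal payoffs V(N, i) = max(S_T - K, 0):
  V(4,0) = 25.204458; V(4,1) = 9.085998; V(4,2) = 0.240000; V(4,3) = 0.000000; V(4,4) = 0.000000
Backward induction: V(k, i) = exp(-r*dt) * [p * V(k+1, i) + (1-p) * V(k+1, i+1)].
  V(3,0) = exp(-r*dt) * [p*25.204458 + (1-p)*9.085998] = 16.006872
  V(3,1) = exp(-r*dt) * [p*9.085998 + (1-p)*0.240000] = 4.069008
  V(3,2) = exp(-r*dt) * [p*0.240000 + (1-p)*0.000000] = 0.103927
  V(3,3) = exp(-r*dt) * [p*0.000000 + (1-p)*0.000000] = 0.000000
  V(2,0) = exp(-r*dt) * [p*16.006872 + (1-p)*4.069008] = 9.212073
  V(2,1) = exp(-r*dt) * [p*4.069008 + (1-p)*0.103927] = 1.820244
  V(2,2) = exp(-r*dt) * [p*0.103927 + (1-p)*0.000000] = 0.045003
  V(1,0) = exp(-r*dt) * [p*9.212073 + (1-p)*1.820244] = 5.009318
  V(1,1) = exp(-r*dt) * [p*1.820244 + (1-p)*0.045003] = 0.813440
  V(0,0) = exp(-r*dt) * [p*5.009318 + (1-p)*0.813440] = 2.625102

Answer: Price = V(0,0) = 2.6251


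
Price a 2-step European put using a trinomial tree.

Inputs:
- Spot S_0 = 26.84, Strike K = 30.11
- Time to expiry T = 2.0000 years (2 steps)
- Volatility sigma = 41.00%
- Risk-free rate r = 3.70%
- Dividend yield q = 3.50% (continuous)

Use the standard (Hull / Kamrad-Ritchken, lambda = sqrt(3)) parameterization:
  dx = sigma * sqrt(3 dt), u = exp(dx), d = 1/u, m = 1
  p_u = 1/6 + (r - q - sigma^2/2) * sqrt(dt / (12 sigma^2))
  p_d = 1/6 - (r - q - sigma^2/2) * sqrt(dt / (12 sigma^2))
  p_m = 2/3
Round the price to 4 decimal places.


Answer: Price = V(0,0) = 7.3043

Derivation:
dt = T/N = 1.000000; dx = sigma*sqrt(3*dt) = 0.710141
u = exp(dx) = 2.034278; d = 1/u = 0.491575
p_u = 0.108896, p_m = 0.666667, p_d = 0.224437
Discount per step: exp(-r*dt) = 0.963676
Stock lattice S(k, j) with j the centered position index:
  k=0: S(0,+0) = 26.8400
  k=1: S(1,-1) = 13.1939; S(1,+0) = 26.8400; S(1,+1) = 54.6000
  k=2: S(2,-2) = 6.4858; S(2,-1) = 13.1939; S(2,+0) = 26.8400; S(2,+1) = 54.6000; S(2,+2) = 111.0716
Terminal payoffs V(N, j) = max(K - S_T, 0):
  V(2,-2) = 23.624223; V(2,-1) = 16.916128; V(2,+0) = 3.270000; V(2,+1) = 0.000000; V(2,+2) = 0.000000
Backward induction: V(k, j) = exp(-r*dt) * [p_u * V(k+1, j+1) + p_m * V(k+1, j) + p_d * V(k+1, j-1)]
  V(1,-1) = exp(-r*dt) * [p_u*3.270000 + p_m*16.916128 + p_d*23.624223] = 16.320489
  V(1,+0) = exp(-r*dt) * [p_u*0.000000 + p_m*3.270000 + p_d*16.916128] = 5.759510
  V(1,+1) = exp(-r*dt) * [p_u*0.000000 + p_m*0.000000 + p_d*3.270000] = 0.707250
  V(0,+0) = exp(-r*dt) * [p_u*0.707250 + p_m*5.759510 + p_d*16.320489] = 7.304289


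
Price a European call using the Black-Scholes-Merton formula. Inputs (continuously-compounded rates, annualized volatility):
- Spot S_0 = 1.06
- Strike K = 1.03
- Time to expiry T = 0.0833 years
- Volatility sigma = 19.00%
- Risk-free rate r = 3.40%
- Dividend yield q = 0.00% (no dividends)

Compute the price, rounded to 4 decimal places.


Answer: Price = 0.0430

Derivation:
d1 = (ln(S/K) + (r - q + 0.5*sigma^2) * T) / (sigma * sqrt(T)) = 0.60261661
d2 = d1 - sigma * sqrt(T) = 0.54777931
exp(-rT) = 0.99717181; exp(-qT) = 1.00000000
C = S_0 * exp(-qT) * N(d1) - K * exp(-rT) * N(d2)
N(d1) = 0.72661812; N(d2) = 0.70807828
C = 1.0600 * 1.00000000 * 0.72661812 - 1.0300 * 0.99717181 * 0.70807828 = 0.0430


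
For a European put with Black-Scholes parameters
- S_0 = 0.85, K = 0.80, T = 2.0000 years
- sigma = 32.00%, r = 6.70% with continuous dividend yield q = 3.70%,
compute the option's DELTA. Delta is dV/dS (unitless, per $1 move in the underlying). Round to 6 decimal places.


Answer: Delta = -0.288882

Derivation:
d1 = 0.4928194452; d2 = 0.0402711052
phi(d1) = 0.3533225019; exp(-qT) = 0.9286716938; exp(-rT) = 0.8745900646
N(-d1) = 0.3110700849
Delta = -exp(-qT) * N(-d1) = -0.9286716938 * 0.3110700849 = -0.288882


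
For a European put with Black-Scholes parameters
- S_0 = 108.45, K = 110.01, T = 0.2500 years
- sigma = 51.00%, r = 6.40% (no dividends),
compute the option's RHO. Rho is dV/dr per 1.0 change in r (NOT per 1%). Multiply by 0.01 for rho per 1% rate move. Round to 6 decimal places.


d1 = 0.1342371236; d2 = -0.1207628764
phi(d1) = 0.3953640330; exp(-qT) = 1.0000000000; exp(-rT) = 0.9841273201
N(-d2) = 0.5480605724
Rho = -K*T*exp(-rT)*N(-d2) = -110.0100 * 0.2500 * 0.9841273201 * 0.5480605724 = -14.833786

Answer: Rho = -14.833786


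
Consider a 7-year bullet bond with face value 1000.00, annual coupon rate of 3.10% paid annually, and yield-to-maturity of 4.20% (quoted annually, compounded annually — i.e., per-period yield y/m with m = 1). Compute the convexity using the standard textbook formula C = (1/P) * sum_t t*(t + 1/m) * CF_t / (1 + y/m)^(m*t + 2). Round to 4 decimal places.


Coupon per period c = face * coupon_rate / m = 31.000000
Periods per year m = 1; per-period yield y/m = 0.042000
Number of cashflows N = 7
Cashflows (t years, CF_t, discount factor 1/(1+y/m)^(m*t), PV):
  t = 1.0000: CF_t = 31.000000, DF = 0.959693, PV = 29.750480
  t = 2.0000: CF_t = 31.000000, DF = 0.921010, PV = 28.551324
  t = 3.0000: CF_t = 31.000000, DF = 0.883887, PV = 27.400503
  t = 4.0000: CF_t = 31.000000, DF = 0.848260, PV = 26.296068
  t = 5.0000: CF_t = 31.000000, DF = 0.814069, PV = 25.236150
  t = 6.0000: CF_t = 31.000000, DF = 0.781257, PV = 24.218954
  t = 7.0000: CF_t = 1031.000000, DF = 0.749766, PV = 773.009146
Price P = sum_t PV_t = 934.462625
Convexity numerator sum_t t*(t + 1/m) * CF_t / (1+y/m)^(m*t + 2):
  t = 1.0000: term = 54.801006
  t = 2.0000: term = 157.776409
  t = 3.0000: term = 302.833799
  t = 4.0000: term = 484.379077
  t = 5.0000: term = 697.282741
  t = 6.0000: term = 936.848213
  t = 7.0000: term = 39869.172483
Convexity = (1/P) * sum = 42503.093729 / 934.462625 = 45.483995

Answer: Convexity = 45.4840


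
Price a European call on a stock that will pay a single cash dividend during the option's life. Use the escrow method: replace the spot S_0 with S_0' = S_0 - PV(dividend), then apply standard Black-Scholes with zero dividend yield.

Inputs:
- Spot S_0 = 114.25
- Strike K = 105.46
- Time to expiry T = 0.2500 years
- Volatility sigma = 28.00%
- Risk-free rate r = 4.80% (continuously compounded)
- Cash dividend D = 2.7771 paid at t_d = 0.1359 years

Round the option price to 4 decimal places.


Answer: Price = 10.3501

Derivation:
PV(D) = D * exp(-r * t_d) = 2.7771 * 0.99349803 = 2.75904338
S_0' = S_0 - PV(D) = 114.2500 - 2.75904338 = 111.49095662
d1 = (ln(S_0'/K) + (r + sigma^2/2)*T) / (sigma*sqrt(T)) = 0.55294105
d2 = d1 - sigma*sqrt(T) = 0.41294105
exp(-rT) = 0.98807171
N(d1) = 0.70984811; N(d2) = 0.66017510
C = S_0' * N(d1) - K * exp(-rT) * N(d2) = 111.49095662 * 0.70984811 - 105.4600 * 0.98807171 * 0.66017510 = 10.3501


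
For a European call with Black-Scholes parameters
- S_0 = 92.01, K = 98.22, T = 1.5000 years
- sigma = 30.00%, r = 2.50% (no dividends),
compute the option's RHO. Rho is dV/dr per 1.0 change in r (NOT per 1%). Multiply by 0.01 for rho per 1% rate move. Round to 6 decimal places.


Answer: Rho = 56.430941

Derivation:
d1 = 0.1080154382; d2 = -0.2594080232
phi(d1) = 0.3966217590; exp(-qT) = 1.0000000000; exp(-rT) = 0.9631944177
N(d2) = 0.3976602199
Rho = K*T*exp(-rT)*N(d2) = 98.2200 * 1.5000 * 0.9631944177 * 0.3976602199 = 56.430941


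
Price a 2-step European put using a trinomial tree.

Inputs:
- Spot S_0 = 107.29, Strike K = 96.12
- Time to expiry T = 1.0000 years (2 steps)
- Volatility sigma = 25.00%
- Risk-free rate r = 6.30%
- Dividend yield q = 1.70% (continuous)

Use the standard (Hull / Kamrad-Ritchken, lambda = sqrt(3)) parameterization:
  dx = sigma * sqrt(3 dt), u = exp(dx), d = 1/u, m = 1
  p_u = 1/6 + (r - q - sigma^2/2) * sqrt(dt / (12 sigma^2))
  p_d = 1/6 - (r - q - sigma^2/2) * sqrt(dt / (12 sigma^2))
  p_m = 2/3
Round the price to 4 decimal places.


dt = T/N = 0.500000; dx = sigma*sqrt(3*dt) = 0.306186
u = exp(dx) = 1.358235; d = 1/u = 0.736250
p_u = 0.178710, p_m = 0.666667, p_d = 0.154623
Discount per step: exp(-r*dt) = 0.968991
Stock lattice S(k, j) with j the centered position index:
  k=0: S(0,+0) = 107.2900
  k=1: S(1,-1) = 78.9922; S(1,+0) = 107.2900; S(1,+1) = 145.7251
  k=2: S(2,-2) = 58.1580; S(2,-1) = 78.9922; S(2,+0) = 107.2900; S(2,+1) = 145.7251; S(2,+2) = 197.9289
Terminal payoffs V(N, j) = max(K - S_T, 0):
  V(2,-2) = 37.962025; V(2,-1) = 17.127791; V(2,+0) = 0.000000; V(2,+1) = 0.000000; V(2,+2) = 0.000000
Backward induction: V(k, j) = exp(-r*dt) * [p_u * V(k+1, j+1) + p_m * V(k+1, j) + p_d * V(k+1, j-1)]
  V(1,-1) = exp(-r*dt) * [p_u*0.000000 + p_m*17.127791 + p_d*37.962025] = 16.752247
  V(1,+0) = exp(-r*dt) * [p_u*0.000000 + p_m*0.000000 + p_d*17.127791] = 2.566233
  V(1,+1) = exp(-r*dt) * [p_u*0.000000 + p_m*0.000000 + p_d*0.000000] = 0.000000
  V(0,+0) = exp(-r*dt) * [p_u*0.000000 + p_m*2.566233 + p_d*16.752247] = 4.167737

Answer: Price = V(0,0) = 4.1677


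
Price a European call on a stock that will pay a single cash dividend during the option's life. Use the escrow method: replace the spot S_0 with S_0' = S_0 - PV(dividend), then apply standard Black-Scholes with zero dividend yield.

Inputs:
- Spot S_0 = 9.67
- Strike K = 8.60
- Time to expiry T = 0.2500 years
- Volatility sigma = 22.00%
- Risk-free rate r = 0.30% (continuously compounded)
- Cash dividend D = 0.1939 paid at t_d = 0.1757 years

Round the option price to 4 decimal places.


Answer: Price = 0.9843

Derivation:
PV(D) = D * exp(-r * t_d) = 0.1939 * 0.99947304 = 0.19379782
S_0' = S_0 - PV(D) = 9.6700 - 0.19379782 = 9.47620218
d1 = (ln(S_0'/K) + (r + sigma^2/2)*T) / (sigma*sqrt(T)) = 0.94383108
d2 = d1 - sigma*sqrt(T) = 0.83383108
exp(-rT) = 0.99925028
N(d1) = 0.82737201; N(d2) = 0.79781191
C = S_0' * N(d1) - K * exp(-rT) * N(d2) = 9.47620218 * 0.82737201 - 8.6000 * 0.99925028 * 0.79781191 = 0.9843


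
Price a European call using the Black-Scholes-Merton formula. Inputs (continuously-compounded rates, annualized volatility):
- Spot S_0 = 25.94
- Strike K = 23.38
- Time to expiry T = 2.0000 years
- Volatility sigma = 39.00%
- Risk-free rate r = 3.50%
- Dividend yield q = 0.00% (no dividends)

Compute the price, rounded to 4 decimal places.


d1 = (ln(S/K) + (r - q + 0.5*sigma^2) * T) / (sigma * sqrt(T)) = 0.59107821
d2 = d1 - sigma * sqrt(T) = 0.03953493
exp(-rT) = 0.93239382; exp(-qT) = 1.00000000
C = S_0 * exp(-qT) * N(d1) - K * exp(-rT) * N(d2)
N(d1) = 0.72276599; N(d2) = 0.51576805
C = 25.9400 * 1.00000000 * 0.72276599 - 23.3800 * 0.93239382 * 0.51576805 = 7.5051

Answer: Price = 7.5051


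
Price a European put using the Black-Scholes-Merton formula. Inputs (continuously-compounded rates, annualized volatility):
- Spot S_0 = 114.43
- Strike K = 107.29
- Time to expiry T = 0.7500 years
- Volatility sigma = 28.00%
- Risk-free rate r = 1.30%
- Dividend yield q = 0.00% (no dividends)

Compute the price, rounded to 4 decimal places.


d1 = (ln(S/K) + (r - q + 0.5*sigma^2) * T) / (sigma * sqrt(T)) = 0.42714779
d2 = d1 - sigma * sqrt(T) = 0.18466067
exp(-rT) = 0.99029738; exp(-qT) = 1.00000000
P = K * exp(-rT) * N(-d2) - S_0 * exp(-qT) * N(-d1)
N(-d1) = 0.33463584; N(-d2) = 0.42674760
P = 107.2900 * 0.99029738 * 0.42674760 - 114.4300 * 1.00000000 * 0.33463584 = 7.0491

Answer: Price = 7.0491


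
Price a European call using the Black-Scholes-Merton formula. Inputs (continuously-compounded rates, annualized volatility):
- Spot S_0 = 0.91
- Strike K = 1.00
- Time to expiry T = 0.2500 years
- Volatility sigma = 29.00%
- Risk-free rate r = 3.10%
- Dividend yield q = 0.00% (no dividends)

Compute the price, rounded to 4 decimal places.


Answer: Price = 0.0233

Derivation:
d1 = (ln(S/K) + (r - q + 0.5*sigma^2) * T) / (sigma * sqrt(T)) = -0.52447020
d2 = d1 - sigma * sqrt(T) = -0.66947020
exp(-rT) = 0.99227995; exp(-qT) = 1.00000000
C = S_0 * exp(-qT) * N(d1) - K * exp(-rT) * N(d2)
N(d1) = 0.29997577; N(d2) = 0.25159779
C = 0.9100 * 1.00000000 * 0.29997577 - 1.0000 * 0.99227995 * 0.25159779 = 0.0233


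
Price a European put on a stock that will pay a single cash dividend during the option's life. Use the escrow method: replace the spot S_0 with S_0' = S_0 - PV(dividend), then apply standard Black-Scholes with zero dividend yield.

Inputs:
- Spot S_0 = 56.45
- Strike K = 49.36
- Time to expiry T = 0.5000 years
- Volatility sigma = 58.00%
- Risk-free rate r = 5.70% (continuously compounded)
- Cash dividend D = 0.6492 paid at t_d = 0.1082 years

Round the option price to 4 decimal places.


PV(D) = D * exp(-r * t_d) = 0.6492 * 0.99385158 = 0.64520845
S_0' = S_0 - PV(D) = 56.4500 - 0.64520845 = 55.80479155
d1 = (ln(S_0'/K) + (r + sigma^2/2)*T) / (sigma*sqrt(T)) = 0.57377901
d2 = d1 - sigma*sqrt(T) = 0.16365708
exp(-rT) = 0.97190229
N(-d1) = 0.28305868; N(-d2) = 0.43500056
P = K * exp(-rT) * N(-d2) - S_0' * N(-d1) = 49.3600 * 0.97190229 * 0.43500056 - 55.80479155 * 0.28305868 = 5.0723

Answer: Price = 5.0723


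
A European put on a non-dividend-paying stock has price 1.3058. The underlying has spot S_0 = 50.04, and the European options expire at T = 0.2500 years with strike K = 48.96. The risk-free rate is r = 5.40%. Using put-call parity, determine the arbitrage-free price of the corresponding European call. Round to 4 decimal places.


Put-call parity: C - P = S_0 * exp(-qT) - K * exp(-rT).
S_0 * exp(-qT) = 50.0400 * 1.00000000 = 50.04000000
K * exp(-rT) = 48.9600 * 0.98659072 = 48.30348147
C = P + S*exp(-qT) - K*exp(-rT)
C = 1.3058 + 50.04000000 - 48.30348147 = 3.0423

Answer: Call price = 3.0423


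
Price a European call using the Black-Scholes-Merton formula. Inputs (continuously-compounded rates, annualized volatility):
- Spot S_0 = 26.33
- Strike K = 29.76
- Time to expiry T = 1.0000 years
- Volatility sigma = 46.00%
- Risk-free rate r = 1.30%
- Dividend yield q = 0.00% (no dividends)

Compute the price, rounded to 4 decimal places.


Answer: Price = 3.6839

Derivation:
d1 = (ln(S/K) + (r - q + 0.5*sigma^2) * T) / (sigma * sqrt(T)) = -0.00794834
d2 = d1 - sigma * sqrt(T) = -0.46794834
exp(-rT) = 0.98708414; exp(-qT) = 1.00000000
C = S_0 * exp(-qT) * N(d1) - K * exp(-rT) * N(d2)
N(d1) = 0.49682910; N(d2) = 0.31991077
C = 26.3300 * 1.00000000 * 0.49682910 - 29.7600 * 0.98708414 * 0.31991077 = 3.6839


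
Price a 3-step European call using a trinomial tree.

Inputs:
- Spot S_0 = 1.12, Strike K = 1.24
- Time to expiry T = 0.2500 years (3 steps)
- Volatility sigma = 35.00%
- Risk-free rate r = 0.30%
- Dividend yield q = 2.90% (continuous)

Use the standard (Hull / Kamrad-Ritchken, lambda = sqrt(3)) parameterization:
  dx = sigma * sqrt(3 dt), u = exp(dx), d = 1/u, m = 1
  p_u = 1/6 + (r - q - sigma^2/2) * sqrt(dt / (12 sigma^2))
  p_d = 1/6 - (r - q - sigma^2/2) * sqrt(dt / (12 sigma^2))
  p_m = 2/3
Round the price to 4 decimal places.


dt = T/N = 0.083333; dx = sigma*sqrt(3*dt) = 0.175000
u = exp(dx) = 1.191246; d = 1/u = 0.839457
p_u = 0.145893, p_m = 0.666667, p_d = 0.187440
Discount per step: exp(-r*dt) = 0.999750
Stock lattice S(k, j) with j the centered position index:
  k=0: S(0,+0) = 1.1200
  k=1: S(1,-1) = 0.9402; S(1,+0) = 1.1200; S(1,+1) = 1.3342
  k=2: S(2,-2) = 0.7893; S(2,-1) = 0.9402; S(2,+0) = 1.1200; S(2,+1) = 1.3342; S(2,+2) = 1.5894
  k=3: S(3,-3) = 0.6625; S(3,-2) = 0.7893; S(3,-1) = 0.9402; S(3,+0) = 1.1200; S(3,+1) = 1.3342; S(3,+2) = 1.5894; S(3,+3) = 1.8933
Terminal payoffs V(N, j) = max(S_T - K, 0):
  V(3,-3) = 0.000000; V(3,-2) = 0.000000; V(3,-1) = 0.000000; V(3,+0) = 0.000000; V(3,+1) = 0.094196; V(3,+2) = 0.349356; V(3,+3) = 0.653314
Backward induction: V(k, j) = exp(-r*dt) * [p_u * V(k+1, j+1) + p_m * V(k+1, j) + p_d * V(k+1, j-1)]
  V(2,-2) = exp(-r*dt) * [p_u*0.000000 + p_m*0.000000 + p_d*0.000000] = 0.000000
  V(2,-1) = exp(-r*dt) * [p_u*0.000000 + p_m*0.000000 + p_d*0.000000] = 0.000000
  V(2,+0) = exp(-r*dt) * [p_u*0.094196 + p_m*0.000000 + p_d*0.000000] = 0.013739
  V(2,+1) = exp(-r*dt) * [p_u*0.349356 + p_m*0.094196 + p_d*0.000000] = 0.113737
  V(2,+2) = exp(-r*dt) * [p_u*0.653314 + p_m*0.349356 + p_d*0.094196] = 0.345787
  V(1,-1) = exp(-r*dt) * [p_u*0.013739 + p_m*0.000000 + p_d*0.000000] = 0.002004
  V(1,+0) = exp(-r*dt) * [p_u*0.113737 + p_m*0.013739 + p_d*0.000000] = 0.025746
  V(1,+1) = exp(-r*dt) * [p_u*0.345787 + p_m*0.113737 + p_d*0.013739] = 0.128816
  V(0,+0) = exp(-r*dt) * [p_u*0.128816 + p_m*0.025746 + p_d*0.002004] = 0.036324

Answer: Price = V(0,0) = 0.0363


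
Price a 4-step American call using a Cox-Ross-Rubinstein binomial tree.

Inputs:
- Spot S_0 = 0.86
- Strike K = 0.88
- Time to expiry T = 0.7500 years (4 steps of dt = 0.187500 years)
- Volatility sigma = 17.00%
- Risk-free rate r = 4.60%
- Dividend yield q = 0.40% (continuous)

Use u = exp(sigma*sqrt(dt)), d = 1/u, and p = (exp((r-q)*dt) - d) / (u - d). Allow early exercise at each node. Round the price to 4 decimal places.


dt = T/N = 0.187500
u = exp(sigma*sqrt(dt)) = 1.076389; d = 1/u = 0.929032
p = (exp((r-q)*dt) - d) / (u - d) = 0.535258
Discount per step: exp(-r*dt) = 0.991412
Stock lattice S(k, i) with i counting down-moves:
  k=0: S(0,0) = 0.8600
  k=1: S(1,0) = 0.9257; S(1,1) = 0.7990
  k=2: S(2,0) = 0.9964; S(2,1) = 0.8600; S(2,2) = 0.7423
  k=3: S(3,0) = 1.0725; S(3,1) = 0.9257; S(3,2) = 0.7990; S(3,3) = 0.6896
  k=4: S(4,0) = 1.1545; S(4,1) = 0.9964; S(4,2) = 0.8600; S(4,3) = 0.7423; S(4,4) = 0.6407
Terminal payoffs V(N, i) = max(S_T - K, 0):
  V(4,0) = 0.274452; V(4,1) = 0.116408; V(4,2) = 0.000000; V(4,3) = 0.000000; V(4,4) = 0.000000
Backward induction: V(k, i) = exp(-r*dt) * [p * V(k+1, i) + (1-p) * V(k+1, i+1)]; then take max(V_cont, immediate exercise) for American.
  V(3,0) = exp(-r*dt) * [p*0.274452 + (1-p)*0.116408] = 0.199276; exercise = 0.192523; V(3,0) = max -> 0.199276
  V(3,1) = exp(-r*dt) * [p*0.116408 + (1-p)*0.000000] = 0.061773; exercise = 0.045695; V(3,1) = max -> 0.061773
  V(3,2) = exp(-r*dt) * [p*0.000000 + (1-p)*0.000000] = 0.000000; exercise = 0.000000; V(3,2) = max -> 0.000000
  V(3,3) = exp(-r*dt) * [p*0.000000 + (1-p)*0.000000] = 0.000000; exercise = 0.000000; V(3,3) = max -> 0.000000
  V(2,0) = exp(-r*dt) * [p*0.199276 + (1-p)*0.061773] = 0.134210; exercise = 0.116408; V(2,0) = max -> 0.134210
  V(2,1) = exp(-r*dt) * [p*0.061773 + (1-p)*0.000000] = 0.032781; exercise = 0.000000; V(2,1) = max -> 0.032781
  V(2,2) = exp(-r*dt) * [p*0.000000 + (1-p)*0.000000] = 0.000000; exercise = 0.000000; V(2,2) = max -> 0.000000
  V(1,0) = exp(-r*dt) * [p*0.134210 + (1-p)*0.032781] = 0.086324; exercise = 0.045695; V(1,0) = max -> 0.086324
  V(1,1) = exp(-r*dt) * [p*0.032781 + (1-p)*0.000000] = 0.017395; exercise = 0.000000; V(1,1) = max -> 0.017395
  V(0,0) = exp(-r*dt) * [p*0.086324 + (1-p)*0.017395] = 0.053824; exercise = 0.000000; V(0,0) = max -> 0.053824

Answer: Price = V(0,0) = 0.0538


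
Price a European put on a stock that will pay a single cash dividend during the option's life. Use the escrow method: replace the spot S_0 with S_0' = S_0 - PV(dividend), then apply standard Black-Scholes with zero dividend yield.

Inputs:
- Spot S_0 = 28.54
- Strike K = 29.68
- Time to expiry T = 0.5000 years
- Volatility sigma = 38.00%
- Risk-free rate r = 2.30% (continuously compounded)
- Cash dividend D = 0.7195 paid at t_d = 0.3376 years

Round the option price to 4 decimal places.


PV(D) = D * exp(-r * t_d) = 0.7195 * 0.99226527 = 0.71393486
S_0' = S_0 - PV(D) = 28.5400 - 0.71393486 = 27.82606514
d1 = (ln(S_0'/K) + (r + sigma^2/2)*T) / (sigma*sqrt(T)) = -0.06289619
d2 = d1 - sigma*sqrt(T) = -0.33159676
exp(-rT) = 0.98856587
N(-d1) = 0.52507541; N(-d2) = 0.62990312
P = K * exp(-rT) * N(-d2) - S_0' * N(-d1) = 29.6800 * 0.98856587 * 0.62990312 - 27.82606514 * 0.52507541 = 3.8710

Answer: Price = 3.8710


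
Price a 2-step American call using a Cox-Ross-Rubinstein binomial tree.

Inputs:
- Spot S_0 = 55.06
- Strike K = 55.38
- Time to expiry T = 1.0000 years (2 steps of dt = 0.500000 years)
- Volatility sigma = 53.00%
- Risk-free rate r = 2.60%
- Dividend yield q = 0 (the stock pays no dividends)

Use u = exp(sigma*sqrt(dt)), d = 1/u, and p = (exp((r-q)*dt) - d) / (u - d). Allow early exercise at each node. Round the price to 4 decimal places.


Answer: Price = V(0,0) = 10.7297

Derivation:
dt = T/N = 0.500000
u = exp(sigma*sqrt(dt)) = 1.454652; d = 1/u = 0.687450
p = (exp((r-q)*dt) - d) / (u - d) = 0.424445
Discount per step: exp(-r*dt) = 0.987084
Stock lattice S(k, i) with i counting down-moves:
  k=0: S(0,0) = 55.0600
  k=1: S(1,0) = 80.0931; S(1,1) = 37.8510
  k=2: S(2,0) = 116.5076; S(2,1) = 55.0600; S(2,2) = 26.0206
Terminal payoffs V(N, i) = max(S_T - K, 0):
  V(2,0) = 61.127621; V(2,1) = 0.000000; V(2,2) = 0.000000
Backward induction: V(k, i) = exp(-r*dt) * [p * V(k+1, i) + (1-p) * V(k+1, i+1)]; then take max(V_cont, immediate exercise) for American.
  V(1,0) = exp(-r*dt) * [p*61.127621 + (1-p)*0.000000] = 25.610210; exercise = 24.713131; V(1,0) = max -> 25.610210
  V(1,1) = exp(-r*dt) * [p*0.000000 + (1-p)*0.000000] = 0.000000; exercise = 0.000000; V(1,1) = max -> 0.000000
  V(0,0) = exp(-r*dt) * [p*25.610210 + (1-p)*0.000000] = 10.729730; exercise = 0.000000; V(0,0) = max -> 10.729730


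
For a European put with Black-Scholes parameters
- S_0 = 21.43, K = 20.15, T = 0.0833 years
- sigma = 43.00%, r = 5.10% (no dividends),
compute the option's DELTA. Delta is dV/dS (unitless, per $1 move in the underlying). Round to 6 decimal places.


d1 = 0.5925355310; d2 = 0.4684300516
phi(d1) = 0.3347110318; exp(-qT) = 1.0000000000; exp(-rT) = 0.9957607113
N(-d1) = 0.2767460176
Delta = -exp(-qT) * N(-d1) = -1.0000000000 * 0.2767460176 = -0.276746

Answer: Delta = -0.276746


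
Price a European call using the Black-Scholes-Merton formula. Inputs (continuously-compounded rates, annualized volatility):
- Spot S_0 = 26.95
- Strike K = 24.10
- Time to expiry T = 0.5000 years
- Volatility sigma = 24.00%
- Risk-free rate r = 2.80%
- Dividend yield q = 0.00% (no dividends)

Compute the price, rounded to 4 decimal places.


d1 = (ln(S/K) + (r - q + 0.5*sigma^2) * T) / (sigma * sqrt(T)) = 0.82596823
d2 = d1 - sigma * sqrt(T) = 0.65626260
exp(-rT) = 0.98609754; exp(-qT) = 1.00000000
C = S_0 * exp(-qT) * N(d1) - K * exp(-rT) * N(d2)
N(d1) = 0.79558894; N(d2) = 0.74417241
C = 26.9500 * 1.00000000 * 0.79558894 - 24.1000 * 0.98609754 * 0.74417241 = 3.7559

Answer: Price = 3.7559


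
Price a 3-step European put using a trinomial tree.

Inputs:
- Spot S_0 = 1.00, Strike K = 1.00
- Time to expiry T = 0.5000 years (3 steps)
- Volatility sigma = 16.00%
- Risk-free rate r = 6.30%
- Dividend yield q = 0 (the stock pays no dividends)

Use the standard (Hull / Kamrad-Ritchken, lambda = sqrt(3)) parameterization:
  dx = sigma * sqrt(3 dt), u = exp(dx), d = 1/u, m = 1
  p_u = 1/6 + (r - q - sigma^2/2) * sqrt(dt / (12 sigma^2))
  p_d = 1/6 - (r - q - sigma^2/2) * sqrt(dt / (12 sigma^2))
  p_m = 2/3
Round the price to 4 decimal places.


Answer: Price = V(0,0) = 0.0262

Derivation:
dt = T/N = 0.166667; dx = sigma*sqrt(3*dt) = 0.113137
u = exp(dx) = 1.119785; d = 1/u = 0.893028
p_u = 0.203642, p_m = 0.666667, p_d = 0.129691
Discount per step: exp(-r*dt) = 0.989555
Stock lattice S(k, j) with j the centered position index:
  k=0: S(0,+0) = 1.0000
  k=1: S(1,-1) = 0.8930; S(1,+0) = 1.0000; S(1,+1) = 1.1198
  k=2: S(2,-2) = 0.7975; S(2,-1) = 0.8930; S(2,+0) = 1.0000; S(2,+1) = 1.1198; S(2,+2) = 1.2539
  k=3: S(3,-3) = 0.7122; S(3,-2) = 0.7975; S(3,-1) = 0.8930; S(3,+0) = 1.0000; S(3,+1) = 1.1198; S(3,+2) = 1.2539; S(3,+3) = 1.4041
Terminal payoffs V(N, j) = max(K - S_T, 0):
  V(3,-3) = 0.287811; V(3,-2) = 0.202501; V(3,-1) = 0.106972; V(3,+0) = 0.000000; V(3,+1) = 0.000000; V(3,+2) = 0.000000; V(3,+3) = 0.000000
Backward induction: V(k, j) = exp(-r*dt) * [p_u * V(k+1, j+1) + p_m * V(k+1, j) + p_d * V(k+1, j-1)]
  V(2,-2) = exp(-r*dt) * [p_u*0.106972 + p_m*0.202501 + p_d*0.287811] = 0.192083
  V(2,-1) = exp(-r*dt) * [p_u*0.000000 + p_m*0.106972 + p_d*0.202501] = 0.096558
  V(2,+0) = exp(-r*dt) * [p_u*0.000000 + p_m*0.000000 + p_d*0.106972] = 0.013728
  V(2,+1) = exp(-r*dt) * [p_u*0.000000 + p_m*0.000000 + p_d*0.000000] = 0.000000
  V(2,+2) = exp(-r*dt) * [p_u*0.000000 + p_m*0.000000 + p_d*0.000000] = 0.000000
  V(1,-1) = exp(-r*dt) * [p_u*0.013728 + p_m*0.096558 + p_d*0.192083] = 0.091117
  V(1,+0) = exp(-r*dt) * [p_u*0.000000 + p_m*0.013728 + p_d*0.096558] = 0.021449
  V(1,+1) = exp(-r*dt) * [p_u*0.000000 + p_m*0.000000 + p_d*0.013728] = 0.001762
  V(0,+0) = exp(-r*dt) * [p_u*0.001762 + p_m*0.021449 + p_d*0.091117] = 0.026198


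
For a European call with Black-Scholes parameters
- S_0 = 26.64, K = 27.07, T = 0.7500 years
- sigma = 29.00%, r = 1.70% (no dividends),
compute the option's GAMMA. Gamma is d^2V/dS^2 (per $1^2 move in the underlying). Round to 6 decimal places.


d1 = 0.1125842663; d2 = -0.1385631008
phi(d1) = 0.3964219353; exp(-qT) = 1.0000000000; exp(-rT) = 0.9873309369
Gamma = exp(-qT) * phi(d1) / (S * sigma * sqrt(T)) = 1.0000000000 * 0.3964219353 / (26.6400 * 0.2900 * 0.8660254038) = 0.059251

Answer: Gamma = 0.059251


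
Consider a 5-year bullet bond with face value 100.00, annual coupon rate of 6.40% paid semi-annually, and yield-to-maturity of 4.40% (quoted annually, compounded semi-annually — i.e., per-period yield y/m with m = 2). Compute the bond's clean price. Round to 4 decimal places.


Answer: Price = 108.8893

Derivation:
Coupon per period c = face * coupon_rate / m = 3.200000
Periods per year m = 2; per-period yield y/m = 0.022000
Number of cashflows N = 10
Cashflows (t years, CF_t, discount factor 1/(1+y/m)^(m*t), PV):
  t = 0.5000: CF_t = 3.200000, DF = 0.978474, PV = 3.131115
  t = 1.0000: CF_t = 3.200000, DF = 0.957411, PV = 3.063714
  t = 1.5000: CF_t = 3.200000, DF = 0.936801, PV = 2.997763
  t = 2.0000: CF_t = 3.200000, DF = 0.916635, PV = 2.933232
  t = 2.5000: CF_t = 3.200000, DF = 0.896903, PV = 2.870090
  t = 3.0000: CF_t = 3.200000, DF = 0.877596, PV = 2.808307
  t = 3.5000: CF_t = 3.200000, DF = 0.858704, PV = 2.747854
  t = 4.0000: CF_t = 3.200000, DF = 0.840220, PV = 2.688703
  t = 4.5000: CF_t = 3.200000, DF = 0.822133, PV = 2.630825
  t = 5.0000: CF_t = 103.200000, DF = 0.804435, PV = 83.017708
Price P = sum_t PV_t = 108.889311


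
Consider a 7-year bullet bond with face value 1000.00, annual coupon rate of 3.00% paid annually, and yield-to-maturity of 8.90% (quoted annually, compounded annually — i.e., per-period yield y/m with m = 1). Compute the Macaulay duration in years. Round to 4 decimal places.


Answer: Macaulay duration = 6.2795 years

Derivation:
Coupon per period c = face * coupon_rate / m = 30.000000
Periods per year m = 1; per-period yield y/m = 0.089000
Number of cashflows N = 7
Cashflows (t years, CF_t, discount factor 1/(1+y/m)^(m*t), PV):
  t = 1.0000: CF_t = 30.000000, DF = 0.918274, PV = 27.548209
  t = 2.0000: CF_t = 30.000000, DF = 0.843226, PV = 25.296795
  t = 3.0000: CF_t = 30.000000, DF = 0.774313, PV = 23.229380
  t = 4.0000: CF_t = 30.000000, DF = 0.711031, PV = 21.330927
  t = 5.0000: CF_t = 30.000000, DF = 0.652921, PV = 19.587628
  t = 6.0000: CF_t = 30.000000, DF = 0.599560, PV = 17.986803
  t = 7.0000: CF_t = 1030.000000, DF = 0.550560, PV = 567.077043
Price P = sum_t PV_t = 702.056786
Macaulay numerator sum_t t * PV_t:
  t * PV_t at t = 1.0000: 27.548209
  t * PV_t at t = 2.0000: 50.593589
  t * PV_t at t = 3.0000: 69.688140
  t * PV_t at t = 4.0000: 85.323709
  t * PV_t at t = 5.0000: 97.938142
  t * PV_t at t = 6.0000: 107.920818
  t * PV_t at t = 7.0000: 3969.539304
Macaulay duration D = (sum_t t * PV_t) / P = 4408.551911 / 702.056786 = 6.279481


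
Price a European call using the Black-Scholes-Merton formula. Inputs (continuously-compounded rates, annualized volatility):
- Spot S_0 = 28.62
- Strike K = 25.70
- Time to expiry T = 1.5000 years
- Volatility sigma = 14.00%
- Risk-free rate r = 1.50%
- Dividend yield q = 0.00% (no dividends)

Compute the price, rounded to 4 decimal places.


Answer: Price = 4.0845

Derivation:
d1 = (ln(S/K) + (r - q + 0.5*sigma^2) * T) / (sigma * sqrt(T)) = 0.84457696
d2 = d1 - sigma * sqrt(T) = 0.67311268
exp(-rT) = 0.97775124; exp(-qT) = 1.00000000
C = S_0 * exp(-qT) * N(d1) - K * exp(-rT) * N(d2)
N(d1) = 0.80082646; N(d2) = 0.74956220
C = 28.6200 * 1.00000000 * 0.80082646 - 25.7000 * 0.97775124 * 0.74956220 = 4.0845


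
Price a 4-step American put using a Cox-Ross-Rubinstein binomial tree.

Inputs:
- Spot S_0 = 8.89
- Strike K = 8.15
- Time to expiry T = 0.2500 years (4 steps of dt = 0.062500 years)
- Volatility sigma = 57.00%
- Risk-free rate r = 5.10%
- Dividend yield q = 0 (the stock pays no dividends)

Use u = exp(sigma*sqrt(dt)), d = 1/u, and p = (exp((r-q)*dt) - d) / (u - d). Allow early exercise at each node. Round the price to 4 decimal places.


Answer: Price = V(0,0) = 0.6336

Derivation:
dt = T/N = 0.062500
u = exp(sigma*sqrt(dt)) = 1.153153; d = 1/u = 0.867188
p = (exp((r-q)*dt) - d) / (u - d) = 0.475599
Discount per step: exp(-r*dt) = 0.996818
Stock lattice S(k, i) with i counting down-moves:
  k=0: S(0,0) = 8.8900
  k=1: S(1,0) = 10.2515; S(1,1) = 7.7093
  k=2: S(2,0) = 11.8216; S(2,1) = 8.8900; S(2,2) = 6.6854
  k=3: S(3,0) = 13.6321; S(3,1) = 10.2515; S(3,2) = 7.7093; S(3,3) = 5.7975
  k=4: S(4,0) = 15.7199; S(4,1) = 11.8216; S(4,2) = 8.8900; S(4,3) = 6.6854; S(4,4) = 5.0275
Terminal payoffs V(N, i) = max(K - S_T, 0):
  V(4,0) = 0.000000; V(4,1) = 0.000000; V(4,2) = 0.000000; V(4,3) = 1.464593; V(4,4) = 3.122479
Backward induction: V(k, i) = exp(-r*dt) * [p * V(k+1, i) + (1-p) * V(k+1, i+1)]; then take max(V_cont, immediate exercise) for American.
  V(3,0) = exp(-r*dt) * [p*0.000000 + (1-p)*0.000000] = 0.000000; exercise = 0.000000; V(3,0) = max -> 0.000000
  V(3,1) = exp(-r*dt) * [p*0.000000 + (1-p)*0.000000] = 0.000000; exercise = 0.000000; V(3,1) = max -> 0.000000
  V(3,2) = exp(-r*dt) * [p*0.000000 + (1-p)*1.464593] = 0.765589; exercise = 0.440703; V(3,2) = max -> 0.765589
  V(3,3) = exp(-r*dt) * [p*1.464593 + (1-p)*3.122479] = 2.326562; exercise = 2.352498; V(3,3) = max -> 2.352498
  V(2,0) = exp(-r*dt) * [p*0.000000 + (1-p)*0.000000] = 0.000000; exercise = 0.000000; V(2,0) = max -> 0.000000
  V(2,1) = exp(-r*dt) * [p*0.000000 + (1-p)*0.765589] = 0.400198; exercise = 0.000000; V(2,1) = max -> 0.400198
  V(2,2) = exp(-r*dt) * [p*0.765589 + (1-p)*2.352498] = 1.592681; exercise = 1.464593; V(2,2) = max -> 1.592681
  V(1,0) = exp(-r*dt) * [p*0.000000 + (1-p)*0.400198] = 0.209196; exercise = 0.000000; V(1,0) = max -> 0.209196
  V(1,1) = exp(-r*dt) * [p*0.400198 + (1-p)*1.592681] = 1.022273; exercise = 0.440703; V(1,1) = max -> 1.022273
  V(0,0) = exp(-r*dt) * [p*0.209196 + (1-p)*1.022273] = 0.633551; exercise = 0.000000; V(0,0) = max -> 0.633551


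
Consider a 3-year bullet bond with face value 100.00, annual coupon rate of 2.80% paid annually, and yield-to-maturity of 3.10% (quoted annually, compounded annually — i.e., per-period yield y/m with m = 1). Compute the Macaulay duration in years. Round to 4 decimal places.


Coupon per period c = face * coupon_rate / m = 2.800000
Periods per year m = 1; per-period yield y/m = 0.031000
Number of cashflows N = 3
Cashflows (t years, CF_t, discount factor 1/(1+y/m)^(m*t), PV):
  t = 1.0000: CF_t = 2.800000, DF = 0.969932, PV = 2.715810
  t = 2.0000: CF_t = 2.800000, DF = 0.940768, PV = 2.634151
  t = 3.0000: CF_t = 102.800000, DF = 0.912481, PV = 93.803084
Price P = sum_t PV_t = 99.153045
Macaulay numerator sum_t t * PV_t:
  t * PV_t at t = 1.0000: 2.715810
  t * PV_t at t = 2.0000: 5.268302
  t * PV_t at t = 3.0000: 281.409253
Macaulay duration D = (sum_t t * PV_t) / P = 289.393365 / 99.153045 = 2.918653

Answer: Macaulay duration = 2.9187 years
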